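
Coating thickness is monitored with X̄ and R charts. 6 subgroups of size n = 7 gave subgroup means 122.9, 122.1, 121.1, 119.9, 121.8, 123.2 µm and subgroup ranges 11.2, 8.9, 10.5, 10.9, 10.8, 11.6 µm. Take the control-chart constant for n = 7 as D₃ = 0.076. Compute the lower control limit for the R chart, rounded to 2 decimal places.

0.81

R̄ = (11.2 + 8.9 + 10.5 + 10.9 + 10.8 + 11.6) / 6 = 63.9000 / 6 = 10.6500
LCL_R = D₃·R̄ = 0.076 × 10.6500 = 0.8094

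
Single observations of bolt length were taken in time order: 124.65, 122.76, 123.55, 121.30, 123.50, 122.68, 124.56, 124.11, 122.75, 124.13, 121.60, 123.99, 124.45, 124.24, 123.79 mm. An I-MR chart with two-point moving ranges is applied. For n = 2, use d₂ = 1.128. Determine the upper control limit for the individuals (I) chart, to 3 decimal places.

X̄ = (124.65 + 122.76 + 123.55 + 121.30 + 123.50 + 122.68 + 124.56 + 124.11 + 122.75 + 124.13 + 121.60 + 123.99 + 124.45 + 124.24 + 123.79) / 15 = 123.4707
Moving ranges: 1.89, 0.79, 2.25, 2.20, 0.82, 1.88, 0.45, 1.36, 1.38, 2.53, 2.39, 0.46, 0.21, 0.45; M̄R̄ = 19.0600 / 14 = 1.3614
UCL = X̄ + 3·M̄R̄/d₂ = 123.4707 + 3 × 1.3614 / 1.128 = 127.0915

127.091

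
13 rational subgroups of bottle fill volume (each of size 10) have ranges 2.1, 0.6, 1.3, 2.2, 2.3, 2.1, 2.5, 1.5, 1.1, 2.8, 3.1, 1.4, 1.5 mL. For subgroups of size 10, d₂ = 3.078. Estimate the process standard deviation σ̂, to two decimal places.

0.61

R̄ = (2.1 + 0.6 + 1.3 + 2.2 + 2.3 + 2.1 + 2.5 + 1.5 + 1.1 + 2.8 + 3.1 + 1.4 + 1.5) / 13 = 1.8846
σ̂ = R̄ / d₂ = 1.8846 / 3.078 = 0.6123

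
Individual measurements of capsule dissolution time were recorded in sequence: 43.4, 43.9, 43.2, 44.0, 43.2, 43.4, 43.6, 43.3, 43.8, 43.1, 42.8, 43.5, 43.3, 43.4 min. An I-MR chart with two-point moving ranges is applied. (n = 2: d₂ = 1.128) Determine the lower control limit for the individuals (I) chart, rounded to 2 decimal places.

X̄ = (43.4 + 43.9 + 43.2 + 44.0 + 43.2 + 43.4 + 43.6 + 43.3 + 43.8 + 43.1 + 42.8 + 43.5 + 43.3 + 43.4) / 14 = 43.4214
Moving ranges: 0.5, 0.7, 0.8, 0.8, 0.2, 0.2, 0.3, 0.5, 0.7, 0.3, 0.7, 0.2, 0.1; M̄R̄ = 6.0000 / 13 = 0.4615
LCL = X̄ − 3·M̄R̄/d₂ = 43.4214 − 3 × 0.4615 / 1.128 = 42.1939

42.19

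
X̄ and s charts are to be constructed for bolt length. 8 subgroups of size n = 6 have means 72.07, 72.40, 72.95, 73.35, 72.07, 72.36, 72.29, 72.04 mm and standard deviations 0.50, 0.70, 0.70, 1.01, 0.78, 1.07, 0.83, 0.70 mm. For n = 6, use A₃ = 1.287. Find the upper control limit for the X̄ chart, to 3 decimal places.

X̄̄ = (72.07 + 72.40 + 72.95 + 73.35 + 72.07 + 72.36 + 72.29 + 72.04) / 8 = 72.4412
s̄ = (0.50 + 0.70 + 0.70 + 1.01 + 0.78 + 1.07 + 0.83 + 0.70) / 8 = 0.7863
UCL = X̄̄ + A₃·s̄ = 72.4412 + 1.287 × 0.7863 = 73.4532

73.453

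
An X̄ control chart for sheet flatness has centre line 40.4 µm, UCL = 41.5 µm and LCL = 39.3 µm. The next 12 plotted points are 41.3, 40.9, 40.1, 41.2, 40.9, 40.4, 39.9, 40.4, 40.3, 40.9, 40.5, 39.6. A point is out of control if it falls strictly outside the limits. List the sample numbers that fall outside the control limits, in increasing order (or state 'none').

none

All 12 points lie within [39.3, 41.5].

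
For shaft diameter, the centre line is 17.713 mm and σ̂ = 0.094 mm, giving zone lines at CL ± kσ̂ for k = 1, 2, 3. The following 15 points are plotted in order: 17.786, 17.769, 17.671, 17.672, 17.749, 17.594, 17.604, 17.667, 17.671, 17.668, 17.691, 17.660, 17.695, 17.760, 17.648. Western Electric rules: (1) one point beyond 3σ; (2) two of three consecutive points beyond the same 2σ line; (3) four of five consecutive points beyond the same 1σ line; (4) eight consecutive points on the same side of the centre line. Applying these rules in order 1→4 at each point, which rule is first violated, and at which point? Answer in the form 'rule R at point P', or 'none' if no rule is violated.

Zone of each point (C = within 1σ̂, B = 1σ̂–2σ̂, A = 2σ̂–3σ̂, * = beyond 3σ̂; sign = side of CL): 1:+C, 2:+C, 3:-C, 4:-C, 5:+C, 6:-B, 7:-B, 8:-C, 9:-C, 10:-C, 11:-C, 12:-C, 13:-C, 14:+C, 15:-C
Rule 4 (eight consecutive points on the same side of the centre line) is satisfied at point 13.

rule 4 at point 13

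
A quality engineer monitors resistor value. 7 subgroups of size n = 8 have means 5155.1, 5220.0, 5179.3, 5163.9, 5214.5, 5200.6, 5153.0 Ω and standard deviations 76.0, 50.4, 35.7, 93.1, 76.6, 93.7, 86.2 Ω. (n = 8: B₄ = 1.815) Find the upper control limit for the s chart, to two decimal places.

s̄ = (76.0 + 50.4 + 35.7 + 93.1 + 76.6 + 93.7 + 86.2) / 7 = 73.1000
UCL_s = B₄·s̄ = 1.815 × 73.1000 = 132.6765

132.68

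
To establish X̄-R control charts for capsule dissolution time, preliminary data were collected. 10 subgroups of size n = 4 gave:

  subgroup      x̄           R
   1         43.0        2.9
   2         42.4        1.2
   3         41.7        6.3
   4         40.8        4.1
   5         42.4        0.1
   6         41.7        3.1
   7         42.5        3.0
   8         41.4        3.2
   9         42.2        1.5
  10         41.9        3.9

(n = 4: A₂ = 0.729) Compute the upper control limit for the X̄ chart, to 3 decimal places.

44.136

X̄̄ = (43.0 + 42.4 + 41.7 + 40.8 + 42.4 + 41.7 + 42.5 + 41.4 + 42.2 + 41.9) / 10 = 420.0000 / 10 = 42.0000
R̄ = (2.9 + 1.2 + 6.3 + 4.1 + 0.1 + 3.1 + 3.0 + 3.2 + 1.5 + 3.9) / 10 = 29.3000 / 10 = 2.9300
UCL = X̄̄ + A₂·R̄ = 42.0000 + 0.729 × 2.9300 = 44.1360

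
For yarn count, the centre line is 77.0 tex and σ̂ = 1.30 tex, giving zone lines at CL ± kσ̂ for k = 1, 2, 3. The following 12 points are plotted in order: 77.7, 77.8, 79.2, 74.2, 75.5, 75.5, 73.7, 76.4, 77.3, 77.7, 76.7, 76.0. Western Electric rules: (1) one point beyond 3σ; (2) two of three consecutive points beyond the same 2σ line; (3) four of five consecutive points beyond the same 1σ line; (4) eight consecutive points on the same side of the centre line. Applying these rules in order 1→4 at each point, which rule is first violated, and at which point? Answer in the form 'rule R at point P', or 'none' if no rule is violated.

rule 3 at point 7

Zone of each point (C = within 1σ̂, B = 1σ̂–2σ̂, A = 2σ̂–3σ̂, * = beyond 3σ̂; sign = side of CL): 1:+C, 2:+C, 3:+B, 4:-A, 5:-B, 6:-B, 7:-A, 8:-C, 9:+C, 10:+C, 11:-C, 12:-C
Rule 3 (four of five consecutive points beyond the same 1σ limit) is satisfied at point 7.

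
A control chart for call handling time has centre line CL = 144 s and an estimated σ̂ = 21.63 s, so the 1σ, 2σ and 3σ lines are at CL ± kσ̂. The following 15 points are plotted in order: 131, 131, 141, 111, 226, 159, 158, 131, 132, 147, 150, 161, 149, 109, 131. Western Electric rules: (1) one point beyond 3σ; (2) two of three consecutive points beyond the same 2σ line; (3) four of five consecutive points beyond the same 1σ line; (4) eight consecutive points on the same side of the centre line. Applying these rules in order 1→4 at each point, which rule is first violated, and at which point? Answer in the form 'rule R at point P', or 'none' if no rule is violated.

rule 1 at point 5

Zone of each point (C = within 1σ̂, B = 1σ̂–2σ̂, A = 2σ̂–3σ̂, * = beyond 3σ̂; sign = side of CL): 1:-C, 2:-C, 3:-C, 4:-B, 5:+*, 6:+C, 7:+C, 8:-C, 9:-C, 10:+C, 11:+C, 12:+C, 13:+C, 14:-B, 15:-C
Rule 1 (one point beyond the 3σ limits) is satisfied at point 5.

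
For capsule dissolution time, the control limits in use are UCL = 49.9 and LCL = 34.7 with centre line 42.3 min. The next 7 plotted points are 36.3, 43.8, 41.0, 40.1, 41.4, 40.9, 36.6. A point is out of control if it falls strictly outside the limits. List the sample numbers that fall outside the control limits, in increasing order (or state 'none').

none

All 7 points lie within [34.7, 49.9].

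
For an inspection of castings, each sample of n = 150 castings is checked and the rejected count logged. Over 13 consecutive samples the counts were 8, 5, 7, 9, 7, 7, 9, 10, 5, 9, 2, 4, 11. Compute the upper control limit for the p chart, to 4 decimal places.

p̄ = Σdᵢ / (k·n) = 93 / (13 × 150) = 0.04769
UCL = p̄ + 3·√(p̄(1−p̄)/n) = 0.04769 + 3 × √(0.04769×0.95231/150) = 0.04769 + 3 × 0.01740 = 0.09989

0.0999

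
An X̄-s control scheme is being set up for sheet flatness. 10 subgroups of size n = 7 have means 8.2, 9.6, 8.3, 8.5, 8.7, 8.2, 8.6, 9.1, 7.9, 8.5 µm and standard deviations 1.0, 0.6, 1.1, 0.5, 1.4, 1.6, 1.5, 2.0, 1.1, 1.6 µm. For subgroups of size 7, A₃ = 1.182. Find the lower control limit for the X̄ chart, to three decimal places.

7.094

X̄̄ = (8.2 + 9.6 + 8.3 + 8.5 + 8.7 + 8.2 + 8.6 + 9.1 + 7.9 + 8.5) / 10 = 8.5600
s̄ = (1.0 + 0.6 + 1.1 + 0.5 + 1.4 + 1.6 + 1.5 + 2.0 + 1.1 + 1.6) / 10 = 1.2400
LCL = X̄̄ − A₃·s̄ = 8.5600 − 1.182 × 1.2400 = 7.0943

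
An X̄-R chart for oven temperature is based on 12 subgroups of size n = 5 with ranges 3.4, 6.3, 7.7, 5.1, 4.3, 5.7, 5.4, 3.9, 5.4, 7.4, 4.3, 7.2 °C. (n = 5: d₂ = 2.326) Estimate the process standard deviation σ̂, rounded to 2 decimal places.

R̄ = (3.4 + 6.3 + 7.7 + 5.1 + 4.3 + 5.7 + 5.4 + 3.9 + 5.4 + 7.4 + 4.3 + 7.2) / 12 = 5.5083
σ̂ = R̄ / d₂ = 5.5083 / 2.326 = 2.3682

2.37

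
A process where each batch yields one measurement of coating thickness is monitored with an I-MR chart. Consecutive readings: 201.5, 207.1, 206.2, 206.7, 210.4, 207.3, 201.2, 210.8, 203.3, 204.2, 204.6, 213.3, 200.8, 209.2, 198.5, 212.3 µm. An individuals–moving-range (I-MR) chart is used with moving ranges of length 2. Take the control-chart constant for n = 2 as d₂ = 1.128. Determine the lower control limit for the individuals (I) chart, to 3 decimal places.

189.705

X̄ = (201.5 + 207.1 + 206.2 + 206.7 + 210.4 + 207.3 + 201.2 + 210.8 + 203.3 + 204.2 + 204.6 + 213.3 + 200.8 + 209.2 + 198.5 + 212.3) / 16 = 206.0875
Moving ranges: 5.6, 0.9, 0.5, 3.7, 3.1, 6.1, 9.6, 7.5, 0.9, 0.4, 8.7, 12.5, 8.4, 10.7, 13.8; M̄R̄ = 92.4000 / 15 = 6.1600
LCL = X̄ − 3·M̄R̄/d₂ = 206.0875 − 3 × 6.1600 / 1.128 = 189.7045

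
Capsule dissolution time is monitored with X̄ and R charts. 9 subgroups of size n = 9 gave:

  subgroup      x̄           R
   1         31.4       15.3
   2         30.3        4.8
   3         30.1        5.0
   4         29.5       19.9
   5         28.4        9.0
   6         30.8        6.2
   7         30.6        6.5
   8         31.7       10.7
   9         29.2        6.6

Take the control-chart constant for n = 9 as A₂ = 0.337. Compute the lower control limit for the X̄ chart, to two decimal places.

27.08

X̄̄ = (31.4 + 30.3 + 30.1 + 29.5 + 28.4 + 30.8 + 30.6 + 31.7 + 29.2) / 9 = 272.0000 / 9 = 30.2222
R̄ = (15.3 + 4.8 + 5.0 + 19.9 + 9.0 + 6.2 + 6.5 + 10.7 + 6.6) / 9 = 84.0000 / 9 = 9.3333
LCL = X̄̄ − A₂·R̄ = 30.2222 − 0.337 × 9.3333 = 27.0769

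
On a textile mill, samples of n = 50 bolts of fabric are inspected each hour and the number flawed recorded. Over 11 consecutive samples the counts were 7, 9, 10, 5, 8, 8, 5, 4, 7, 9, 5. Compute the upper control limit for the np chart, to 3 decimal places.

14.361

p̄ = Σdᵢ / (k·n) = 77 / (11 × 50) = 0.14000
UCL = np̄ + 3·√(np̄(1−p̄)) = 7.0000 + 3 × √(7.0000×0.86000) = 7.0000 + 3 × 2.4536 = 14.3607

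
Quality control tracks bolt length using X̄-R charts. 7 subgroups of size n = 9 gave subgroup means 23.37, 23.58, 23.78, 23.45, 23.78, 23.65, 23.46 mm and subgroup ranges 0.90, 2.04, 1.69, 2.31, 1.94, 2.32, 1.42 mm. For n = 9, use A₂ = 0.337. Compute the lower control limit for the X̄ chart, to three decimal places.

X̄̄ = (23.37 + 23.58 + 23.78 + 23.45 + 23.78 + 23.65 + 23.46) / 7 = 165.0700 / 7 = 23.5814
R̄ = (0.90 + 2.04 + 1.69 + 2.31 + 1.94 + 2.32 + 1.42) / 7 = 12.6200 / 7 = 1.8029
LCL = X̄̄ − A₂·R̄ = 23.5814 − 0.337 × 1.8029 = 22.9739

22.974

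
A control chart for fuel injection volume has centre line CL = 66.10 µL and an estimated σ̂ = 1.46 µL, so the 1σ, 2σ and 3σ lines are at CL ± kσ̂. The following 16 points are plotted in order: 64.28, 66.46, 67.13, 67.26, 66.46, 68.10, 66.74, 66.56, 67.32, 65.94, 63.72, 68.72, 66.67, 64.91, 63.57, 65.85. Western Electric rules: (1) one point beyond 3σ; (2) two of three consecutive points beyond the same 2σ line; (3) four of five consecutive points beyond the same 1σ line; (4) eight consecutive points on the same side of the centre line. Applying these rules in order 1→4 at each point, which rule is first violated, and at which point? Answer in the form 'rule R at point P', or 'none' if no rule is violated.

Zone of each point (C = within 1σ̂, B = 1σ̂–2σ̂, A = 2σ̂–3σ̂, * = beyond 3σ̂; sign = side of CL): 1:-B, 2:+C, 3:+C, 4:+C, 5:+C, 6:+B, 7:+C, 8:+C, 9:+C, 10:-C, 11:-B, 12:+B, 13:+C, 14:-C, 15:-B, 16:-C
Rule 4 (eight consecutive points on the same side of the centre line) is satisfied at point 9.

rule 4 at point 9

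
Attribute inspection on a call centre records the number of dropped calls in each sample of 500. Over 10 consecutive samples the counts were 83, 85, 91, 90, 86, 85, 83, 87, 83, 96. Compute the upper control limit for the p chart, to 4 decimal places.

0.2246

p̄ = Σdᵢ / (k·n) = 869 / (10 × 500) = 0.17380
UCL = p̄ + 3·√(p̄(1−p̄)/n) = 0.17380 + 3 × √(0.17380×0.82620/500) = 0.17380 + 3 × 0.01695 = 0.22464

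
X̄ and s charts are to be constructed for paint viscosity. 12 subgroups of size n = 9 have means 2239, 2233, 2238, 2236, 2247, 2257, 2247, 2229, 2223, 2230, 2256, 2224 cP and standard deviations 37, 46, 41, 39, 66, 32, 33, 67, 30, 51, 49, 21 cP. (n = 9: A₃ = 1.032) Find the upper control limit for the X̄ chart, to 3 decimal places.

2282.282

X̄̄ = (2239 + 2233 + 2238 + 2236 + 2247 + 2257 + 2247 + 2229 + 2223 + 2230 + 2256 + 2224) / 12 = 2238.2500
s̄ = (37 + 46 + 41 + 39 + 66 + 32 + 33 + 67 + 30 + 51 + 49 + 21) / 12 = 42.6667
UCL = X̄̄ + A₃·s̄ = 2238.2500 + 1.032 × 42.6667 = 2282.2820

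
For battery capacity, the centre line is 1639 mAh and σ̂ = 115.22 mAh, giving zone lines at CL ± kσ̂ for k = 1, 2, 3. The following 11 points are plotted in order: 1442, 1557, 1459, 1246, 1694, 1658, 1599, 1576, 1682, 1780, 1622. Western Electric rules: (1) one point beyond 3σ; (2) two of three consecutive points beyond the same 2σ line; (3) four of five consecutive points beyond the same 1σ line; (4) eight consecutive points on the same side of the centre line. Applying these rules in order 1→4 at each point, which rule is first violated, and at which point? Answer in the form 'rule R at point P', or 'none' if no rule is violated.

rule 1 at point 4

Zone of each point (C = within 1σ̂, B = 1σ̂–2σ̂, A = 2σ̂–3σ̂, * = beyond 3σ̂; sign = side of CL): 1:-B, 2:-C, 3:-B, 4:-*, 5:+C, 6:+C, 7:-C, 8:-C, 9:+C, 10:+B, 11:-C
Rule 1 (one point beyond the 3σ limits) is satisfied at point 4.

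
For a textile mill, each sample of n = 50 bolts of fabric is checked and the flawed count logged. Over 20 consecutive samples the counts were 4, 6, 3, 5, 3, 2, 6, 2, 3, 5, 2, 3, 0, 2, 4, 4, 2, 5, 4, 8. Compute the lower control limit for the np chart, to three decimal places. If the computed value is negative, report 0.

0.000

p̄ = Σdᵢ / (k·n) = 73 / (20 × 50) = 0.07300
LCL = np̄ − 3·√(np̄(1−p̄)) = 3.6500 − 3 × 1.8394 = -1.8683 → 0 (negative, so LCL = 0)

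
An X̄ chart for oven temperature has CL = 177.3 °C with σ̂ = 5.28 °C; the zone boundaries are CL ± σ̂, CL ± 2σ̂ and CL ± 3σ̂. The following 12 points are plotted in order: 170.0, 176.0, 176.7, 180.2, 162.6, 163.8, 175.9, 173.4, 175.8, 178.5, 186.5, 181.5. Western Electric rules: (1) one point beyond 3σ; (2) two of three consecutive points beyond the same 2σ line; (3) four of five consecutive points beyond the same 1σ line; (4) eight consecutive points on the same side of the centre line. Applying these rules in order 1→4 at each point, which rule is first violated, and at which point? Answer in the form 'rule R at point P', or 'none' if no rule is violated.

rule 2 at point 6

Zone of each point (C = within 1σ̂, B = 1σ̂–2σ̂, A = 2σ̂–3σ̂, * = beyond 3σ̂; sign = side of CL): 1:-B, 2:-C, 3:-C, 4:+C, 5:-A, 6:-A, 7:-C, 8:-C, 9:-C, 10:+C, 11:+B, 12:+C
Rule 2 (two of three consecutive points beyond the same 2σ limit) is satisfied at point 6.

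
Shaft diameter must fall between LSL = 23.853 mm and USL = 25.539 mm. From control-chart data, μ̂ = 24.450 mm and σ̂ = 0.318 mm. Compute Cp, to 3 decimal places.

0.884

Cp = (USL − LSL) / (6σ̂) = (25.539 − 23.853) / (6 × 0.318) = 1.6860 / 1.9080 = 0.8836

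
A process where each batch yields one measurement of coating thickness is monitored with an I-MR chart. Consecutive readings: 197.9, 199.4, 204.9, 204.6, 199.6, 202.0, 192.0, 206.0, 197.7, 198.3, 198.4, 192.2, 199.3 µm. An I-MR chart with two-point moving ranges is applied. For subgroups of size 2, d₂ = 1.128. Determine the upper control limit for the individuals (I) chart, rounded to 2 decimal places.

X̄ = (197.9 + 199.4 + 204.9 + 204.6 + 199.6 + 202.0 + 192.0 + 206.0 + 197.7 + 198.3 + 198.4 + 192.2 + 199.3) / 13 = 199.4077
Moving ranges: 1.5, 5.5, 0.3, 5.0, 2.4, 10.0, 14.0, 8.3, 0.6, 0.1, 6.2, 7.1; M̄R̄ = 61.0000 / 12 = 5.0833
UCL = X̄ + 3·M̄R̄/d₂ = 199.4077 + 3 × 5.0833 / 1.128 = 212.9272

212.93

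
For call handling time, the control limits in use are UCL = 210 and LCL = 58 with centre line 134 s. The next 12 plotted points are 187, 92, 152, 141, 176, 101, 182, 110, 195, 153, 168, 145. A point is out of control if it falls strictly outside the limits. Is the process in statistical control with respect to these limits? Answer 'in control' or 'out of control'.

in control

All 12 points lie within [58, 210].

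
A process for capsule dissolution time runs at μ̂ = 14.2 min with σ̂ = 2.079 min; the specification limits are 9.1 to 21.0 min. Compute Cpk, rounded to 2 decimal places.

0.82

Cpu = (USL − μ̂) / (3σ̂) = (21.0 − 14.2) / (3 × 2.079) = 1.0903; Cpl = (μ̂ − LSL) / (3σ̂) = (14.2 − 9.1) / (3 × 2.079) = 0.8177; Cpk = min(Cpu, Cpl) = 0.8177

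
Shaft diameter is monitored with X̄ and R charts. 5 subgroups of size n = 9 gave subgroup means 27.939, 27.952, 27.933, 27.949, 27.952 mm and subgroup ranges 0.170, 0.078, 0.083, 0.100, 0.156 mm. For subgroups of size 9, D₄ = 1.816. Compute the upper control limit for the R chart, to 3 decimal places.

R̄ = (0.170 + 0.078 + 0.083 + 0.100 + 0.156) / 5 = 0.5870 / 5 = 0.1174
UCL_R = D₄·R̄ = 1.816 × 0.1174 = 0.2132

0.213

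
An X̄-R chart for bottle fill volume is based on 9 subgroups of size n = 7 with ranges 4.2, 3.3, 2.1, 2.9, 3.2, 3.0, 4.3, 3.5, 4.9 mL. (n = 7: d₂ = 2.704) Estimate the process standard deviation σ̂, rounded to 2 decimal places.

1.29

R̄ = (4.2 + 3.3 + 2.1 + 2.9 + 3.2 + 3.0 + 4.3 + 3.5 + 4.9) / 9 = 3.4889
σ̂ = R̄ / d₂ = 3.4889 / 2.704 = 1.2903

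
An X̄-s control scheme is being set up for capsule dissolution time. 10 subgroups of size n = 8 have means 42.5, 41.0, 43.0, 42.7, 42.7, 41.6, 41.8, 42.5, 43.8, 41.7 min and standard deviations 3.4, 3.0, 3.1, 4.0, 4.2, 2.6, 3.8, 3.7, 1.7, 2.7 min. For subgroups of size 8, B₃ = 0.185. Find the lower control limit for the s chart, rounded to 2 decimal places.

0.60

s̄ = (3.4 + 3.0 + 3.1 + 4.0 + 4.2 + 2.6 + 3.8 + 3.7 + 1.7 + 2.7) / 10 = 3.2200
LCL_s = B₃·s̄ = 0.185 × 3.2200 = 0.5957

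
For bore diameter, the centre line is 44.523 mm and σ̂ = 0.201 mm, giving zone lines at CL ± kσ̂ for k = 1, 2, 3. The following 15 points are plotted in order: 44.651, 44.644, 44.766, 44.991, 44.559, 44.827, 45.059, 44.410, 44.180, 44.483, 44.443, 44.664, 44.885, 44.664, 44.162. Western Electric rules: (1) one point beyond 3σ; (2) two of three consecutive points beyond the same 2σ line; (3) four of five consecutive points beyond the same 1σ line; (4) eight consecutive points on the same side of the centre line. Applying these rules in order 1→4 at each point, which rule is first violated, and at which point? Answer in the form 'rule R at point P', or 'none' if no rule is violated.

Zone of each point (C = within 1σ̂, B = 1σ̂–2σ̂, A = 2σ̂–3σ̂, * = beyond 3σ̂; sign = side of CL): 1:+C, 2:+C, 3:+B, 4:+A, 5:+C, 6:+B, 7:+A, 8:-C, 9:-B, 10:-C, 11:-C, 12:+C, 13:+B, 14:+C, 15:-B
Rule 3 (four of five consecutive points beyond the same 1σ limit) is satisfied at point 7.

rule 3 at point 7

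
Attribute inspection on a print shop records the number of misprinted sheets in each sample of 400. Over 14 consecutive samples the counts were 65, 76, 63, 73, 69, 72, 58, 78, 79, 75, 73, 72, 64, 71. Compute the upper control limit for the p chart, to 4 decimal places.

0.2336

p̄ = Σdᵢ / (k·n) = 988 / (14 × 400) = 0.17643
UCL = p̄ + 3·√(p̄(1−p̄)/n) = 0.17643 + 3 × √(0.17643×0.82357/400) = 0.17643 + 3 × 0.01906 = 0.23361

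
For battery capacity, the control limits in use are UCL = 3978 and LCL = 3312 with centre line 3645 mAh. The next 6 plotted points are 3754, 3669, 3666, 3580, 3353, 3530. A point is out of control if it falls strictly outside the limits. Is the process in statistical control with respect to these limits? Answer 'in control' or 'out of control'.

All 6 points lie within [3312, 3978].

in control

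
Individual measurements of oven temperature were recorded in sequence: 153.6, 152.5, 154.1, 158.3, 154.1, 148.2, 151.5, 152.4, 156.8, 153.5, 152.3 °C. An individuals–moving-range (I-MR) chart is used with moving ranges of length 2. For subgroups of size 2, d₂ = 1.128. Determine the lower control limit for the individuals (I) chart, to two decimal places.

145.39

X̄ = (153.6 + 152.5 + 154.1 + 158.3 + 154.1 + 148.2 + 151.5 + 152.4 + 156.8 + 153.5 + 152.3) / 11 = 153.3909
Moving ranges: 1.1, 1.6, 4.2, 4.2, 5.9, 3.3, 0.9, 4.4, 3.3, 1.2; M̄R̄ = 30.1000 / 10 = 3.0100
LCL = X̄ − 3·M̄R̄/d₂ = 153.3909 − 3 × 3.0100 / 1.128 = 145.3856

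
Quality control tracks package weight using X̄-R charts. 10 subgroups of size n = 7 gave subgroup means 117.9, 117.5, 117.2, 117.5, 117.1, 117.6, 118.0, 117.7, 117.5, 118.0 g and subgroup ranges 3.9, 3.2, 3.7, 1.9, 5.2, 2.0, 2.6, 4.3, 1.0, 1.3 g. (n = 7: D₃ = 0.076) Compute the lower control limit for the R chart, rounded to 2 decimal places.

R̄ = (3.9 + 3.2 + 3.7 + 1.9 + 5.2 + 2.0 + 2.6 + 4.3 + 1.0 + 1.3) / 10 = 29.1000 / 10 = 2.9100
LCL_R = D₃·R̄ = 0.076 × 2.9100 = 0.2212

0.22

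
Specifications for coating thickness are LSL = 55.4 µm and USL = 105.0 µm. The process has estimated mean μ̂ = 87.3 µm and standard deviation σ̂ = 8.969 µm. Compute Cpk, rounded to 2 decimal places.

0.66

Cpu = (USL − μ̂) / (3σ̂) = (105.0 − 87.3) / (3 × 8.969) = 0.6578; Cpl = (μ̂ − LSL) / (3σ̂) = (87.3 − 55.4) / (3 × 8.969) = 1.1856; Cpk = min(Cpu, Cpl) = 0.6578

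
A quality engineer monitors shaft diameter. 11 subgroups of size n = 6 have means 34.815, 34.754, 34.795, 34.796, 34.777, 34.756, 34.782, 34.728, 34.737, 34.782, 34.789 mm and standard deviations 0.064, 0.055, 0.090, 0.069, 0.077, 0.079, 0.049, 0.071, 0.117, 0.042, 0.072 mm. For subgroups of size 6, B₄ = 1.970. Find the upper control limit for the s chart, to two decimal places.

s̄ = (0.064 + 0.055 + 0.090 + 0.069 + 0.077 + 0.079 + 0.049 + 0.071 + 0.117 + 0.042 + 0.072) / 11 = 0.0714
UCL_s = B₄·s̄ = 1.970 × 0.0714 = 0.1406

0.14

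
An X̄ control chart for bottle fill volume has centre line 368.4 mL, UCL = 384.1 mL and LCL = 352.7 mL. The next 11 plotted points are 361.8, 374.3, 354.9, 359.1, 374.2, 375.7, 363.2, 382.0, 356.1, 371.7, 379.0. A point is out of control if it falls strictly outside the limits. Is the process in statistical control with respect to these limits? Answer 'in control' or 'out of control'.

All 11 points lie within [352.7, 384.1].

in control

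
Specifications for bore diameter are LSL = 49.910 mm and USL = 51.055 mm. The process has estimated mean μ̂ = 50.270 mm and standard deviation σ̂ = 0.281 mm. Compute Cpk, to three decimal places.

0.427

Cpu = (USL − μ̂) / (3σ̂) = (51.055 − 50.270) / (3 × 0.281) = 0.9312; Cpl = (μ̂ − LSL) / (3σ̂) = (50.270 − 49.910) / (3 × 0.281) = 0.4270; Cpk = min(Cpu, Cpl) = 0.4270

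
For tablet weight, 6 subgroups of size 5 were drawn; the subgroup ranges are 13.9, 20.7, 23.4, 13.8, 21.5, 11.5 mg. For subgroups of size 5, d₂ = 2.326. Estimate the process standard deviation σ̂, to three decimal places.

7.509

R̄ = (13.9 + 20.7 + 23.4 + 13.8 + 21.5 + 11.5) / 6 = 17.4667
σ̂ = R̄ / d₂ = 17.4667 / 2.326 = 7.5093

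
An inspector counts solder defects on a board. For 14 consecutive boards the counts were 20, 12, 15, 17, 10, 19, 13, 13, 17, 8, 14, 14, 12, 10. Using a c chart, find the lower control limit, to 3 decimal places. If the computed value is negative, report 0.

2.690

c̄ = (20 + 12 + 15 + 17 + 10 + 19 + 13 + 13 + 17 + 8 + 14 + 14 + 12 + 10) / 14 = 194 / 14 = 13.8571
LCL = c̄ − 3√c̄ = 13.8571 − 3 × 3.7225 = 2.6896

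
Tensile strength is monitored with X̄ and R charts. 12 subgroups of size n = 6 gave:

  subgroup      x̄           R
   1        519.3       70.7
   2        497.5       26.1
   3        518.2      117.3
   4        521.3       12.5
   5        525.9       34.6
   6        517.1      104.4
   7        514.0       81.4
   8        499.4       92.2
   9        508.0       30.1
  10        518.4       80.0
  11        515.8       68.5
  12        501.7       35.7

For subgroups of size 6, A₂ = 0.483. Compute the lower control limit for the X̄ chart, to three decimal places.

X̄̄ = (519.3 + 497.5 + 518.2 + 521.3 + 525.9 + 517.1 + 514.0 + 499.4 + 508.0 + 518.4 + 515.8 + 501.7) / 12 = 6156.6000 / 12 = 513.0500
R̄ = (70.7 + 26.1 + 117.3 + 12.5 + 34.6 + 104.4 + 81.4 + 92.2 + 30.1 + 80.0 + 68.5 + 35.7) / 12 = 753.5000 / 12 = 62.7917
LCL = X̄̄ − A₂·R̄ = 513.0500 − 0.483 × 62.7917 = 482.7216

482.722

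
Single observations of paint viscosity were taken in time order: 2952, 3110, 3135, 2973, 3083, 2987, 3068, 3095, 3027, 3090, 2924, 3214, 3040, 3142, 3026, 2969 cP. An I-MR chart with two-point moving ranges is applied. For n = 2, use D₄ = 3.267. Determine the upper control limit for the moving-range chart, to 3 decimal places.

Moving ranges: 158, 25, 162, 110, 96, 81, 27, 68, 63, 166, 290, 174, 102, 116, 57; M̄R̄ = 1695.0000 / 15 = 113.0000
UCL_MR = D₄·M̄R̄ = 3.267 × 113.0000 = 369.1710

369.171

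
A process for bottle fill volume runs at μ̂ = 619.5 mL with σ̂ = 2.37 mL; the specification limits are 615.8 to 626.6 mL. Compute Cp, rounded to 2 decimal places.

0.76

Cp = (USL − LSL) / (6σ̂) = (626.6 − 615.8) / (6 × 2.37) = 10.8000 / 14.2200 = 0.7595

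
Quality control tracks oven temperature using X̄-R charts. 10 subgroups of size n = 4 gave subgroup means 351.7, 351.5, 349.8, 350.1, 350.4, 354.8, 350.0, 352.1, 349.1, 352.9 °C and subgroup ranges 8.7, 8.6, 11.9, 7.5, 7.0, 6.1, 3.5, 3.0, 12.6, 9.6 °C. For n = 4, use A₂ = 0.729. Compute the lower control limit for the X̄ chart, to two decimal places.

345.52

X̄̄ = (351.7 + 351.5 + 349.8 + 350.1 + 350.4 + 354.8 + 350.0 + 352.1 + 349.1 + 352.9) / 10 = 3512.4000 / 10 = 351.2400
R̄ = (8.7 + 8.6 + 11.9 + 7.5 + 7.0 + 6.1 + 3.5 + 3.0 + 12.6 + 9.6) / 10 = 78.5000 / 10 = 7.8500
LCL = X̄̄ − A₂·R̄ = 351.2400 − 0.729 × 7.8500 = 345.5174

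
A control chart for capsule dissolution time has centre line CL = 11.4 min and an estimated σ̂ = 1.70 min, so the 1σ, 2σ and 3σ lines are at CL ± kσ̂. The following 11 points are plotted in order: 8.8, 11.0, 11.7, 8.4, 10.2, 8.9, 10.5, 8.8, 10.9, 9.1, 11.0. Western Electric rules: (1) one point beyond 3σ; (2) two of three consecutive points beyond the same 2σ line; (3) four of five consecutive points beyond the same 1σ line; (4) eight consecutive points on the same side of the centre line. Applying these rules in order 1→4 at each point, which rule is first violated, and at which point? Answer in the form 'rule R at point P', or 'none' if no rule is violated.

Zone of each point (C = within 1σ̂, B = 1σ̂–2σ̂, A = 2σ̂–3σ̂, * = beyond 3σ̂; sign = side of CL): 1:-B, 2:-C, 3:+C, 4:-B, 5:-C, 6:-B, 7:-C, 8:-B, 9:-C, 10:-B, 11:-C
Rule 4 (eight consecutive points on the same side of the centre line) is satisfied at point 11.

rule 4 at point 11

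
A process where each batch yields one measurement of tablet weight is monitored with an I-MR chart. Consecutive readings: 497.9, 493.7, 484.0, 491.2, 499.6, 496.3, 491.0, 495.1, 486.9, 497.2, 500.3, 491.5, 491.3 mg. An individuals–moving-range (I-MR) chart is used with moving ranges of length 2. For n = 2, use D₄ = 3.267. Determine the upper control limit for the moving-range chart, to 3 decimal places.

19.820

Moving ranges: 4.2, 9.7, 7.2, 8.4, 3.3, 5.3, 4.1, 8.2, 10.3, 3.1, 8.8, 0.2; M̄R̄ = 72.8000 / 12 = 6.0667
UCL_MR = D₄·M̄R̄ = 3.267 × 6.0667 = 19.8198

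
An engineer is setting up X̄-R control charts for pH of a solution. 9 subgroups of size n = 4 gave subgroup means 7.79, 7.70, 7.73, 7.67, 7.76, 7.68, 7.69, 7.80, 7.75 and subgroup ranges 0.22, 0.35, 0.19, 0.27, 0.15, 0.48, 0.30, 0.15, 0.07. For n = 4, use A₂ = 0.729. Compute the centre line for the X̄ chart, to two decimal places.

7.73

X̄̄ = (7.79 + 7.70 + 7.73 + 7.67 + 7.76 + 7.68 + 7.69 + 7.80 + 7.75) / 9 = 69.5700 / 9 = 7.7300
CL = X̄̄ = 7.7300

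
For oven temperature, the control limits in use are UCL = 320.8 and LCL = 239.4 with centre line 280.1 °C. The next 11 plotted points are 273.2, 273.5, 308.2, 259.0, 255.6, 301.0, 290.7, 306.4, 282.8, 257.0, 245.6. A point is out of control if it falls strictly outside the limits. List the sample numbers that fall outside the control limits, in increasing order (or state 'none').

All 11 points lie within [239.4, 320.8].

none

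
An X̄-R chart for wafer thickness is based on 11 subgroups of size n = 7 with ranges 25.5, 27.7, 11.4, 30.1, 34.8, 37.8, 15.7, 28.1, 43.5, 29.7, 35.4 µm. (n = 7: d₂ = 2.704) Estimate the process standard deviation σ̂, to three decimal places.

10.748

R̄ = (25.5 + 27.7 + 11.4 + 30.1 + 34.8 + 37.8 + 15.7 + 28.1 + 43.5 + 29.7 + 35.4) / 11 = 29.0636
σ̂ = R̄ / d₂ = 29.0636 / 2.704 = 10.7484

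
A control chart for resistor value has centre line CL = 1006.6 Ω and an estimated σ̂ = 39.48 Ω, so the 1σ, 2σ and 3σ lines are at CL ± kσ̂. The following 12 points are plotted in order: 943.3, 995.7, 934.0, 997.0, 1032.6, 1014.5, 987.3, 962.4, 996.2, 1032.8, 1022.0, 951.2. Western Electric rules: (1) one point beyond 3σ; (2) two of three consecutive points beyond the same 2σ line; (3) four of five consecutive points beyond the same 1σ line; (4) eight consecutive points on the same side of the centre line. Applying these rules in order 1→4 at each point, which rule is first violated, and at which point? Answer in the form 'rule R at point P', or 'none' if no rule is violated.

Zone of each point (C = within 1σ̂, B = 1σ̂–2σ̂, A = 2σ̂–3σ̂, * = beyond 3σ̂; sign = side of CL): 1:-B, 2:-C, 3:-B, 4:-C, 5:+C, 6:+C, 7:-C, 8:-B, 9:-C, 10:+C, 11:+C, 12:-B
No rule fires across all 12 points.

none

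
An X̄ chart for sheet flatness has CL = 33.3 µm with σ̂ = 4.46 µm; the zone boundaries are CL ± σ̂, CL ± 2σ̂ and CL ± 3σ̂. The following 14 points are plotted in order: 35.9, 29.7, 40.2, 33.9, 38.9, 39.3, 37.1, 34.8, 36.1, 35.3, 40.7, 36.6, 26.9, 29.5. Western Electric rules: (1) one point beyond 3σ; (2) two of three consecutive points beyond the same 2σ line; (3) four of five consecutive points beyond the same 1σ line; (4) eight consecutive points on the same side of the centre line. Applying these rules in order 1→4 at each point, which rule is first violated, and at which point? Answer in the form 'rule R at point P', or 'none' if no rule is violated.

Zone of each point (C = within 1σ̂, B = 1σ̂–2σ̂, A = 2σ̂–3σ̂, * = beyond 3σ̂; sign = side of CL): 1:+C, 2:-C, 3:+B, 4:+C, 5:+B, 6:+B, 7:+C, 8:+C, 9:+C, 10:+C, 11:+B, 12:+C, 13:-B, 14:-C
Rule 4 (eight consecutive points on the same side of the centre line) is satisfied at point 10.

rule 4 at point 10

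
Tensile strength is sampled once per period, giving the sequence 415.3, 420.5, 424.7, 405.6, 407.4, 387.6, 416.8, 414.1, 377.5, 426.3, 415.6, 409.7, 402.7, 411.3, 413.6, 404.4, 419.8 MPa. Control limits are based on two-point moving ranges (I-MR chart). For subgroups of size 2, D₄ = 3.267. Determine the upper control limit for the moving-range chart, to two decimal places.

46.25

Moving ranges: 5.2, 4.2, 19.1, 1.8, 19.8, 29.2, 2.7, 36.6, 48.8, 10.7, 5.9, 7.0, 8.6, 2.3, 9.2, 15.4; M̄R̄ = 226.5000 / 16 = 14.1562
UCL_MR = D₄·M̄R̄ = 3.267 × 14.1562 = 46.2485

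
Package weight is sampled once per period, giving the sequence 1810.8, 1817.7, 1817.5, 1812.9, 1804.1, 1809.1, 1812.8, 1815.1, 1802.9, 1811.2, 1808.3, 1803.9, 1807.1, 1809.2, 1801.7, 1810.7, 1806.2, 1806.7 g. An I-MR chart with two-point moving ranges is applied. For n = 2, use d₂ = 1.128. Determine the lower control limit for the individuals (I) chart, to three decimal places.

1795.858

X̄ = (1810.8 + 1817.7 + 1817.5 + 1812.9 + 1804.1 + 1809.1 + 1812.8 + 1815.1 + 1802.9 + 1811.2 + 1808.3 + 1803.9 + 1807.1 + 1809.2 + 1801.7 + 1810.7 + 1806.2 + 1806.7) / 18 = 1809.3278
Moving ranges: 6.9, 0.2, 4.6, 8.8, 5.0, 3.7, 2.3, 12.2, 8.3, 2.9, 4.4, 3.2, 2.1, 7.5, 9.0, 4.5, 0.5; M̄R̄ = 86.1000 / 17 = 5.0647
LCL = X̄ − 3·M̄R̄/d₂ = 1809.3278 − 3 × 5.0647 / 1.128 = 1795.8578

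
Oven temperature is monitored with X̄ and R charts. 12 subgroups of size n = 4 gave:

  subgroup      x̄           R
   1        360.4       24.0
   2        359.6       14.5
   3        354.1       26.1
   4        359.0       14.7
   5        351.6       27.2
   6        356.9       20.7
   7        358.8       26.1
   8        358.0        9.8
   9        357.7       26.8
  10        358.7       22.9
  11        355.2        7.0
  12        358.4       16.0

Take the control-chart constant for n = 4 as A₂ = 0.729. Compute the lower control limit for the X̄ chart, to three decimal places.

343.042

X̄̄ = (360.4 + 359.6 + 354.1 + 359.0 + 351.6 + 356.9 + 358.8 + 358.0 + 357.7 + 358.7 + 355.2 + 358.4) / 12 = 4288.4000 / 12 = 357.3667
R̄ = (24.0 + 14.5 + 26.1 + 14.7 + 27.2 + 20.7 + 26.1 + 9.8 + 26.8 + 22.9 + 7.0 + 16.0) / 12 = 235.8000 / 12 = 19.6500
LCL = X̄̄ − A₂·R̄ = 357.3667 − 0.729 × 19.6500 = 343.0418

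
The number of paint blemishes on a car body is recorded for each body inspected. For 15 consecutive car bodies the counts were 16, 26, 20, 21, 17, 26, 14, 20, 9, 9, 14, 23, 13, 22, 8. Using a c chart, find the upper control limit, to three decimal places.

c̄ = (16 + 26 + 20 + 21 + 17 + 26 + 14 + 20 + 9 + 9 + 14 + 23 + 13 + 22 + 8) / 15 = 258 / 15 = 17.2000
UCL = c̄ + 3√c̄ = 17.2000 + 3 × √17.2000 = 17.2000 + 3 × 4.1473 = 29.6419

29.642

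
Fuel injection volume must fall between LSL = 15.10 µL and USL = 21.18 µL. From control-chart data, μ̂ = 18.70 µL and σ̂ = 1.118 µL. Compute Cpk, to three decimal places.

0.739

Cpu = (USL − μ̂) / (3σ̂) = (21.18 − 18.70) / (3 × 1.118) = 0.7394; Cpl = (μ̂ − LSL) / (3σ̂) = (18.70 − 15.10) / (3 × 1.118) = 1.0733; Cpk = min(Cpu, Cpl) = 0.7394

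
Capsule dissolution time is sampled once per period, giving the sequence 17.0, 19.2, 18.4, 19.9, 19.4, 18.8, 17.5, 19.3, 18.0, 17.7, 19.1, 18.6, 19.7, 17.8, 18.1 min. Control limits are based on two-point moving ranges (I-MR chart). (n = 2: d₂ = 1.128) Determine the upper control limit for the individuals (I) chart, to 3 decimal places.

21.511

X̄ = (17.0 + 19.2 + 18.4 + 19.9 + 19.4 + 18.8 + 17.5 + 19.3 + 18.0 + 17.7 + 19.1 + 18.6 + 19.7 + 17.8 + 18.1) / 15 = 18.5667
Moving ranges: 2.2, 0.8, 1.5, 0.5, 0.6, 1.3, 1.8, 1.3, 0.3, 1.4, 0.5, 1.1, 1.9, 0.3; M̄R̄ = 15.5000 / 14 = 1.1071
UCL = X̄ + 3·M̄R̄/d₂ = 18.5667 + 3 × 1.1071 / 1.128 = 21.5112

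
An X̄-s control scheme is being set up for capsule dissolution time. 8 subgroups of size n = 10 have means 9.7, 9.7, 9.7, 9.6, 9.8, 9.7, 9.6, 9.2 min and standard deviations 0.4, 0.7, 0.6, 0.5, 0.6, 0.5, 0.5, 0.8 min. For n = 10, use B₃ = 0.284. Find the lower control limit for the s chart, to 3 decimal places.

0.163

s̄ = (0.4 + 0.7 + 0.6 + 0.5 + 0.6 + 0.5 + 0.5 + 0.8) / 8 = 0.5750
LCL_s = B₃·s̄ = 0.284 × 0.5750 = 0.1633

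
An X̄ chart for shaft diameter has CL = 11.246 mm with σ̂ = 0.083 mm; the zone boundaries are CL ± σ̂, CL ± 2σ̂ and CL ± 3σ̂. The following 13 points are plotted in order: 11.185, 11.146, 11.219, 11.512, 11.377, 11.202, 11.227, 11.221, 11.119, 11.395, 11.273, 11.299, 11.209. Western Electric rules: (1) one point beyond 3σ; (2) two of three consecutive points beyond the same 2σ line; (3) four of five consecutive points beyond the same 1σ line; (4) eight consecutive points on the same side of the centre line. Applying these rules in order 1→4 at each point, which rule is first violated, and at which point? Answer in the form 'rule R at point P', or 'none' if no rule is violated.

Zone of each point (C = within 1σ̂, B = 1σ̂–2σ̂, A = 2σ̂–3σ̂, * = beyond 3σ̂; sign = side of CL): 1:-C, 2:-B, 3:-C, 4:+*, 5:+B, 6:-C, 7:-C, 8:-C, 9:-B, 10:+B, 11:+C, 12:+C, 13:-C
Rule 1 (one point beyond the 3σ limits) is satisfied at point 4.

rule 1 at point 4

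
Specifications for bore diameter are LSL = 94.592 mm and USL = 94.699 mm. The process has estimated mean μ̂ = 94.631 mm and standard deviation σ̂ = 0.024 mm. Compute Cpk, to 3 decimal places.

Cpu = (USL − μ̂) / (3σ̂) = (94.699 − 94.631) / (3 × 0.024) = 0.9444; Cpl = (μ̂ − LSL) / (3σ̂) = (94.631 − 94.592) / (3 × 0.024) = 0.5417; Cpk = min(Cpu, Cpl) = 0.5417

0.542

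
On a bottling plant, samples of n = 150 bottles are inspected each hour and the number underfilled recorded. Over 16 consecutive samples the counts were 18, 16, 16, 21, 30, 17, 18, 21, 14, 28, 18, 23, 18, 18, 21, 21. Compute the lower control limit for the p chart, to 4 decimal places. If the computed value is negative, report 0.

p̄ = Σdᵢ / (k·n) = 318 / (16 × 150) = 0.13250
LCL = p̄ − 3·√(p̄(1−p̄)/n) = 0.13250 − 3 × 0.02768 = 0.04945

0.0495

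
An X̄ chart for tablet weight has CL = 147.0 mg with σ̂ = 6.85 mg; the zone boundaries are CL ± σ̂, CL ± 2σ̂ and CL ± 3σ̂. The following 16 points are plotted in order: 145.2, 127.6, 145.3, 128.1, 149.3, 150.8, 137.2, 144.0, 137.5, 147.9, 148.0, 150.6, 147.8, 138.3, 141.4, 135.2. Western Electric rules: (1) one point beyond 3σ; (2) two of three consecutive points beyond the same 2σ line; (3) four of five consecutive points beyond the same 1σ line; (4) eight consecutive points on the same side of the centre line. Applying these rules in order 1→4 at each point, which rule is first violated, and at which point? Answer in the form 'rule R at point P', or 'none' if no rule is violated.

Zone of each point (C = within 1σ̂, B = 1σ̂–2σ̂, A = 2σ̂–3σ̂, * = beyond 3σ̂; sign = side of CL): 1:-C, 2:-A, 3:-C, 4:-A, 5:+C, 6:+C, 7:-B, 8:-C, 9:-B, 10:+C, 11:+C, 12:+C, 13:+C, 14:-B, 15:-C, 16:-B
Rule 2 (two of three consecutive points beyond the same 2σ limit) is satisfied at point 4.

rule 2 at point 4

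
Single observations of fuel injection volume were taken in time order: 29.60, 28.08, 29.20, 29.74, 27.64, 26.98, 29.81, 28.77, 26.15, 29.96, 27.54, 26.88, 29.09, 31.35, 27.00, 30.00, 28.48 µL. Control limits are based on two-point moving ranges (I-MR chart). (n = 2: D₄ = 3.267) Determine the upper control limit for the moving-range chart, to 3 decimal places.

6.669

Moving ranges: 1.52, 1.12, 0.54, 2.10, 0.66, 2.83, 1.04, 2.62, 3.81, 2.42, 0.66, 2.21, 2.26, 4.35, 3.00, 1.52; M̄R̄ = 32.6600 / 16 = 2.0412
UCL_MR = D₄·M̄R̄ = 3.267 × 2.0412 = 6.6688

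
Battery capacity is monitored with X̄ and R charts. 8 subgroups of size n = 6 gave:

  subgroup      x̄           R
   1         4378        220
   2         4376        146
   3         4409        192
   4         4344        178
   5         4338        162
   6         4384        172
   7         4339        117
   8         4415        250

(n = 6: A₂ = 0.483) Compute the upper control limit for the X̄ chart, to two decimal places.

4459.63

X̄̄ = (4378 + 4376 + 4409 + 4344 + 4338 + 4384 + 4339 + 4415) / 8 = 34983.0000 / 8 = 4372.8750
R̄ = (220 + 146 + 192 + 178 + 162 + 172 + 117 + 250) / 8 = 1437.0000 / 8 = 179.6250
UCL = X̄̄ + A₂·R̄ = 4372.8750 + 0.483 × 179.6250 = 4459.6339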